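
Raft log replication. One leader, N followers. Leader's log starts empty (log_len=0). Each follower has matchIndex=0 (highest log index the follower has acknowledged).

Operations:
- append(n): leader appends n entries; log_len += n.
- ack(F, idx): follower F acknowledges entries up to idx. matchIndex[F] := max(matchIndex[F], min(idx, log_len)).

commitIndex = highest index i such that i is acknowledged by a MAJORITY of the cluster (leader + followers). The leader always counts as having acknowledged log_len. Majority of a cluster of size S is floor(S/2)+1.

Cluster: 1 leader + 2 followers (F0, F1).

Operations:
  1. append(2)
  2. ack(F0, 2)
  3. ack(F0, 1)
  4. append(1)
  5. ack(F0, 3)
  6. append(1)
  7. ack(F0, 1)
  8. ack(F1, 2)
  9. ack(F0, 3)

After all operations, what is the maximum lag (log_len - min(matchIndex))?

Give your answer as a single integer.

Op 1: append 2 -> log_len=2
Op 2: F0 acks idx 2 -> match: F0=2 F1=0; commitIndex=2
Op 3: F0 acks idx 1 -> match: F0=2 F1=0; commitIndex=2
Op 4: append 1 -> log_len=3
Op 5: F0 acks idx 3 -> match: F0=3 F1=0; commitIndex=3
Op 6: append 1 -> log_len=4
Op 7: F0 acks idx 1 -> match: F0=3 F1=0; commitIndex=3
Op 8: F1 acks idx 2 -> match: F0=3 F1=2; commitIndex=3
Op 9: F0 acks idx 3 -> match: F0=3 F1=2; commitIndex=3

Answer: 2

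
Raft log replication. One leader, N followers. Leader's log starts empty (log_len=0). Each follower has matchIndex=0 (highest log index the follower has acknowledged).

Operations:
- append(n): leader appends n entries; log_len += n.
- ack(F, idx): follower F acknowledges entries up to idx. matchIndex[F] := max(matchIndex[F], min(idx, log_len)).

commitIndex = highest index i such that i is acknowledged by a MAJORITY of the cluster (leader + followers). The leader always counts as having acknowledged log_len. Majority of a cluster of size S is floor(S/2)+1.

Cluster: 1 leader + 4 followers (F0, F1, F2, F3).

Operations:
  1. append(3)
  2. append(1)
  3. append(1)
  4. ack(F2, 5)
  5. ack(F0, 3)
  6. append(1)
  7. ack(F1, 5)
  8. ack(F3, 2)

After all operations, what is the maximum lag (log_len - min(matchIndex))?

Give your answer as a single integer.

Op 1: append 3 -> log_len=3
Op 2: append 1 -> log_len=4
Op 3: append 1 -> log_len=5
Op 4: F2 acks idx 5 -> match: F0=0 F1=0 F2=5 F3=0; commitIndex=0
Op 5: F0 acks idx 3 -> match: F0=3 F1=0 F2=5 F3=0; commitIndex=3
Op 6: append 1 -> log_len=6
Op 7: F1 acks idx 5 -> match: F0=3 F1=5 F2=5 F3=0; commitIndex=5
Op 8: F3 acks idx 2 -> match: F0=3 F1=5 F2=5 F3=2; commitIndex=5

Answer: 4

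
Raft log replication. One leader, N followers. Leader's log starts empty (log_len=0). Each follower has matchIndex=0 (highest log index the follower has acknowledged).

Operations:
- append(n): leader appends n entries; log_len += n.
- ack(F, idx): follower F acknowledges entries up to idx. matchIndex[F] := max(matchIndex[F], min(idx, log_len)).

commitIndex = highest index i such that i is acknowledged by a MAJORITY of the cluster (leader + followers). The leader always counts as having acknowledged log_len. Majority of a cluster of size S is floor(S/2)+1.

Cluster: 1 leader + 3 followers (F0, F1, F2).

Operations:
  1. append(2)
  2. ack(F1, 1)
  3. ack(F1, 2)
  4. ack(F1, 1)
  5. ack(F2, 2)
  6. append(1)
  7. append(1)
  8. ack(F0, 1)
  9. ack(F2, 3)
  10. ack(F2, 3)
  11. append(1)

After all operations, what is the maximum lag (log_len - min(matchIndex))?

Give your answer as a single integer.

Answer: 4

Derivation:
Op 1: append 2 -> log_len=2
Op 2: F1 acks idx 1 -> match: F0=0 F1=1 F2=0; commitIndex=0
Op 3: F1 acks idx 2 -> match: F0=0 F1=2 F2=0; commitIndex=0
Op 4: F1 acks idx 1 -> match: F0=0 F1=2 F2=0; commitIndex=0
Op 5: F2 acks idx 2 -> match: F0=0 F1=2 F2=2; commitIndex=2
Op 6: append 1 -> log_len=3
Op 7: append 1 -> log_len=4
Op 8: F0 acks idx 1 -> match: F0=1 F1=2 F2=2; commitIndex=2
Op 9: F2 acks idx 3 -> match: F0=1 F1=2 F2=3; commitIndex=2
Op 10: F2 acks idx 3 -> match: F0=1 F1=2 F2=3; commitIndex=2
Op 11: append 1 -> log_len=5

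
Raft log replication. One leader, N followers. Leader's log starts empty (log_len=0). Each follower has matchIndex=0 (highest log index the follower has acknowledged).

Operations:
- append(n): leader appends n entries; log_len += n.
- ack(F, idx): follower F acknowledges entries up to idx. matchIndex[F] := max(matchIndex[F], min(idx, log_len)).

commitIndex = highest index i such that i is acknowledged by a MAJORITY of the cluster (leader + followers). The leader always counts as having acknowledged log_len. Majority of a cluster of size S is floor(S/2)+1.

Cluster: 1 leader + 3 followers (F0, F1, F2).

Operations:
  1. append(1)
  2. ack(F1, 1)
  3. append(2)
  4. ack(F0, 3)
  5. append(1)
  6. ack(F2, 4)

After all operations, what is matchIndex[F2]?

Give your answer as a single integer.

Op 1: append 1 -> log_len=1
Op 2: F1 acks idx 1 -> match: F0=0 F1=1 F2=0; commitIndex=0
Op 3: append 2 -> log_len=3
Op 4: F0 acks idx 3 -> match: F0=3 F1=1 F2=0; commitIndex=1
Op 5: append 1 -> log_len=4
Op 6: F2 acks idx 4 -> match: F0=3 F1=1 F2=4; commitIndex=3

Answer: 4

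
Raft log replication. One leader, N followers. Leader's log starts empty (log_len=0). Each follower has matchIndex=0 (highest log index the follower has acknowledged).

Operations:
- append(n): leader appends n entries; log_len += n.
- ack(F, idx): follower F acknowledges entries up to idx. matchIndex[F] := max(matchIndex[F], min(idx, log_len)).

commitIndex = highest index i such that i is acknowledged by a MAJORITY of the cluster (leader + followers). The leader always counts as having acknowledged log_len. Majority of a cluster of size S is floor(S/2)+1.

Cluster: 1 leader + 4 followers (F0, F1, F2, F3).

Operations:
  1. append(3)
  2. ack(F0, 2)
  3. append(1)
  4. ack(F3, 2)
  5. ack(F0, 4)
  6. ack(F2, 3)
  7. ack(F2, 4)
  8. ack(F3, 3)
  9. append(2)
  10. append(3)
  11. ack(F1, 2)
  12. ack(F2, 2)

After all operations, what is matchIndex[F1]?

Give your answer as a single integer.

Op 1: append 3 -> log_len=3
Op 2: F0 acks idx 2 -> match: F0=2 F1=0 F2=0 F3=0; commitIndex=0
Op 3: append 1 -> log_len=4
Op 4: F3 acks idx 2 -> match: F0=2 F1=0 F2=0 F3=2; commitIndex=2
Op 5: F0 acks idx 4 -> match: F0=4 F1=0 F2=0 F3=2; commitIndex=2
Op 6: F2 acks idx 3 -> match: F0=4 F1=0 F2=3 F3=2; commitIndex=3
Op 7: F2 acks idx 4 -> match: F0=4 F1=0 F2=4 F3=2; commitIndex=4
Op 8: F3 acks idx 3 -> match: F0=4 F1=0 F2=4 F3=3; commitIndex=4
Op 9: append 2 -> log_len=6
Op 10: append 3 -> log_len=9
Op 11: F1 acks idx 2 -> match: F0=4 F1=2 F2=4 F3=3; commitIndex=4
Op 12: F2 acks idx 2 -> match: F0=4 F1=2 F2=4 F3=3; commitIndex=4

Answer: 2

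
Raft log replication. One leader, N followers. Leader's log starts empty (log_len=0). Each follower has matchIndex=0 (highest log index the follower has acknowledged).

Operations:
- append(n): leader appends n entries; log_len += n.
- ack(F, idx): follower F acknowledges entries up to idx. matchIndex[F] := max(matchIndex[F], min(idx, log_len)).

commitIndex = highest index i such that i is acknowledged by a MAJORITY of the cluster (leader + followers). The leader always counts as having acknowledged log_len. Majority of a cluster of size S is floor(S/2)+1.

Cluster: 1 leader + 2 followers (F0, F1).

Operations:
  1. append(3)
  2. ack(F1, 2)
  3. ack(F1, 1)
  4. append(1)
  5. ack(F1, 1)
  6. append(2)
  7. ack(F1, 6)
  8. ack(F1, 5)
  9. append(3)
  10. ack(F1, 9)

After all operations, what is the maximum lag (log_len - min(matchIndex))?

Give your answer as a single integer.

Answer: 9

Derivation:
Op 1: append 3 -> log_len=3
Op 2: F1 acks idx 2 -> match: F0=0 F1=2; commitIndex=2
Op 3: F1 acks idx 1 -> match: F0=0 F1=2; commitIndex=2
Op 4: append 1 -> log_len=4
Op 5: F1 acks idx 1 -> match: F0=0 F1=2; commitIndex=2
Op 6: append 2 -> log_len=6
Op 7: F1 acks idx 6 -> match: F0=0 F1=6; commitIndex=6
Op 8: F1 acks idx 5 -> match: F0=0 F1=6; commitIndex=6
Op 9: append 3 -> log_len=9
Op 10: F1 acks idx 9 -> match: F0=0 F1=9; commitIndex=9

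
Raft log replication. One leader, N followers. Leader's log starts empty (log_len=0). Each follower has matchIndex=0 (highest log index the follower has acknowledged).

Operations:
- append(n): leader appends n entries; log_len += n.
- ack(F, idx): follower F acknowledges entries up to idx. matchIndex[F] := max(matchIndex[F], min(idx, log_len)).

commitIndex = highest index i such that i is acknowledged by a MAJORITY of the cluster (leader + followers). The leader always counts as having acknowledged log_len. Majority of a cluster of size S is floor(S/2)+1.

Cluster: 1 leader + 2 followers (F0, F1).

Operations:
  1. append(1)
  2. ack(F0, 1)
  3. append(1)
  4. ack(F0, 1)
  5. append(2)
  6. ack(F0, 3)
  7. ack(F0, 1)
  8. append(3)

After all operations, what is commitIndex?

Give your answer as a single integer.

Answer: 3

Derivation:
Op 1: append 1 -> log_len=1
Op 2: F0 acks idx 1 -> match: F0=1 F1=0; commitIndex=1
Op 3: append 1 -> log_len=2
Op 4: F0 acks idx 1 -> match: F0=1 F1=0; commitIndex=1
Op 5: append 2 -> log_len=4
Op 6: F0 acks idx 3 -> match: F0=3 F1=0; commitIndex=3
Op 7: F0 acks idx 1 -> match: F0=3 F1=0; commitIndex=3
Op 8: append 3 -> log_len=7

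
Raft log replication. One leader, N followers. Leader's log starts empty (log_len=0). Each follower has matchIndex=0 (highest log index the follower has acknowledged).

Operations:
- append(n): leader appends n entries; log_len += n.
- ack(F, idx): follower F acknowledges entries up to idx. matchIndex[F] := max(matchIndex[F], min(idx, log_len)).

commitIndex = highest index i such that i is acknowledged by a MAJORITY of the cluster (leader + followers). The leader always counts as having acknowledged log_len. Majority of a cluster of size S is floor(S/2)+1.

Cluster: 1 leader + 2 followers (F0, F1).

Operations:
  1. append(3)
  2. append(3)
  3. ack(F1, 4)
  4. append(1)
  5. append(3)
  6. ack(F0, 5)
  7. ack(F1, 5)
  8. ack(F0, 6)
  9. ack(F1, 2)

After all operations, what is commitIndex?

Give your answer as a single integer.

Op 1: append 3 -> log_len=3
Op 2: append 3 -> log_len=6
Op 3: F1 acks idx 4 -> match: F0=0 F1=4; commitIndex=4
Op 4: append 1 -> log_len=7
Op 5: append 3 -> log_len=10
Op 6: F0 acks idx 5 -> match: F0=5 F1=4; commitIndex=5
Op 7: F1 acks idx 5 -> match: F0=5 F1=5; commitIndex=5
Op 8: F0 acks idx 6 -> match: F0=6 F1=5; commitIndex=6
Op 9: F1 acks idx 2 -> match: F0=6 F1=5; commitIndex=6

Answer: 6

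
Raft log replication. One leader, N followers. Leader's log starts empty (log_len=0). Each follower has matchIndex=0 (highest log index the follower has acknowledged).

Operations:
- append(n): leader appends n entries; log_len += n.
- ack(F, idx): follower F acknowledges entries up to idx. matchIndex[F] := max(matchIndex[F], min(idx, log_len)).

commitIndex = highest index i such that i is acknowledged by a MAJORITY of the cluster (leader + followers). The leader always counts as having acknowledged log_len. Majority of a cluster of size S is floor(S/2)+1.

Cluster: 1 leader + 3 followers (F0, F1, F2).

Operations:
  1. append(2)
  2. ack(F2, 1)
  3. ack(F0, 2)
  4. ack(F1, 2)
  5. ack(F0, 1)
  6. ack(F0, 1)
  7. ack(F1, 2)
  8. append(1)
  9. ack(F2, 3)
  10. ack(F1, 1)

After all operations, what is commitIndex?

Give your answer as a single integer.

Answer: 2

Derivation:
Op 1: append 2 -> log_len=2
Op 2: F2 acks idx 1 -> match: F0=0 F1=0 F2=1; commitIndex=0
Op 3: F0 acks idx 2 -> match: F0=2 F1=0 F2=1; commitIndex=1
Op 4: F1 acks idx 2 -> match: F0=2 F1=2 F2=1; commitIndex=2
Op 5: F0 acks idx 1 -> match: F0=2 F1=2 F2=1; commitIndex=2
Op 6: F0 acks idx 1 -> match: F0=2 F1=2 F2=1; commitIndex=2
Op 7: F1 acks idx 2 -> match: F0=2 F1=2 F2=1; commitIndex=2
Op 8: append 1 -> log_len=3
Op 9: F2 acks idx 3 -> match: F0=2 F1=2 F2=3; commitIndex=2
Op 10: F1 acks idx 1 -> match: F0=2 F1=2 F2=3; commitIndex=2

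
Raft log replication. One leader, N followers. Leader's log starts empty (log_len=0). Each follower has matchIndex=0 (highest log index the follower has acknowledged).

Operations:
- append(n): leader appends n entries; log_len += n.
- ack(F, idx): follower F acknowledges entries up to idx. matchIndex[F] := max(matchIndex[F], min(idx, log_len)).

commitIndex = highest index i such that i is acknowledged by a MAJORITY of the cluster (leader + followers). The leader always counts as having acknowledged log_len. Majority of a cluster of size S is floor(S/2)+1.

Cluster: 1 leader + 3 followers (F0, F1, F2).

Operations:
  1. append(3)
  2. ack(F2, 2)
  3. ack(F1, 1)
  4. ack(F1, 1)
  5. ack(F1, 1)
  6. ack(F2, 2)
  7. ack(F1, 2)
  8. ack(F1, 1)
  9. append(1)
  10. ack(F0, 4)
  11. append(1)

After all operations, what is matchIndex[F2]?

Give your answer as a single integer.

Op 1: append 3 -> log_len=3
Op 2: F2 acks idx 2 -> match: F0=0 F1=0 F2=2; commitIndex=0
Op 3: F1 acks idx 1 -> match: F0=0 F1=1 F2=2; commitIndex=1
Op 4: F1 acks idx 1 -> match: F0=0 F1=1 F2=2; commitIndex=1
Op 5: F1 acks idx 1 -> match: F0=0 F1=1 F2=2; commitIndex=1
Op 6: F2 acks idx 2 -> match: F0=0 F1=1 F2=2; commitIndex=1
Op 7: F1 acks idx 2 -> match: F0=0 F1=2 F2=2; commitIndex=2
Op 8: F1 acks idx 1 -> match: F0=0 F1=2 F2=2; commitIndex=2
Op 9: append 1 -> log_len=4
Op 10: F0 acks idx 4 -> match: F0=4 F1=2 F2=2; commitIndex=2
Op 11: append 1 -> log_len=5

Answer: 2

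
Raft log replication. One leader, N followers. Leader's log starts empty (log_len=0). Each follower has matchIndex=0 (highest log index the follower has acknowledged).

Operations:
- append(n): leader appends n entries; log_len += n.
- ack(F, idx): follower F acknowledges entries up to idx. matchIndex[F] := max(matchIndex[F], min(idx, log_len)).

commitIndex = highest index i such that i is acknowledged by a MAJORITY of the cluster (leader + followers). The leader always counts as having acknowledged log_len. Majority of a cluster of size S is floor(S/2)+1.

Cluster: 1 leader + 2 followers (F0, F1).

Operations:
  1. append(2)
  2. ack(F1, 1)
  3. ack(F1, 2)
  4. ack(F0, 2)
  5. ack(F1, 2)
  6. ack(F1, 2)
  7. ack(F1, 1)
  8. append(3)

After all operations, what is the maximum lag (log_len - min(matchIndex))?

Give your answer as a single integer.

Op 1: append 2 -> log_len=2
Op 2: F1 acks idx 1 -> match: F0=0 F1=1; commitIndex=1
Op 3: F1 acks idx 2 -> match: F0=0 F1=2; commitIndex=2
Op 4: F0 acks idx 2 -> match: F0=2 F1=2; commitIndex=2
Op 5: F1 acks idx 2 -> match: F0=2 F1=2; commitIndex=2
Op 6: F1 acks idx 2 -> match: F0=2 F1=2; commitIndex=2
Op 7: F1 acks idx 1 -> match: F0=2 F1=2; commitIndex=2
Op 8: append 3 -> log_len=5

Answer: 3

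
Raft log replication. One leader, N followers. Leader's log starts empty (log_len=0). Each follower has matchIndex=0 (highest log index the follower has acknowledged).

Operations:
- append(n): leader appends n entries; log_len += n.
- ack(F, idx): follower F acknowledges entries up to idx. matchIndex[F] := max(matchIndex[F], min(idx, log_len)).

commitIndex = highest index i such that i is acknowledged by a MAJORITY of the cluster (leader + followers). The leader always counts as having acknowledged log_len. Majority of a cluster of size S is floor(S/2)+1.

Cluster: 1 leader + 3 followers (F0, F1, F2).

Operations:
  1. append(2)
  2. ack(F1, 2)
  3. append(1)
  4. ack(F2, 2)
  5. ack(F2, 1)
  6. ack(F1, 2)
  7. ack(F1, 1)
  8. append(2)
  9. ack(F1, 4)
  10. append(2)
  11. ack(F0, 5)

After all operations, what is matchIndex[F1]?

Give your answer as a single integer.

Answer: 4

Derivation:
Op 1: append 2 -> log_len=2
Op 2: F1 acks idx 2 -> match: F0=0 F1=2 F2=0; commitIndex=0
Op 3: append 1 -> log_len=3
Op 4: F2 acks idx 2 -> match: F0=0 F1=2 F2=2; commitIndex=2
Op 5: F2 acks idx 1 -> match: F0=0 F1=2 F2=2; commitIndex=2
Op 6: F1 acks idx 2 -> match: F0=0 F1=2 F2=2; commitIndex=2
Op 7: F1 acks idx 1 -> match: F0=0 F1=2 F2=2; commitIndex=2
Op 8: append 2 -> log_len=5
Op 9: F1 acks idx 4 -> match: F0=0 F1=4 F2=2; commitIndex=2
Op 10: append 2 -> log_len=7
Op 11: F0 acks idx 5 -> match: F0=5 F1=4 F2=2; commitIndex=4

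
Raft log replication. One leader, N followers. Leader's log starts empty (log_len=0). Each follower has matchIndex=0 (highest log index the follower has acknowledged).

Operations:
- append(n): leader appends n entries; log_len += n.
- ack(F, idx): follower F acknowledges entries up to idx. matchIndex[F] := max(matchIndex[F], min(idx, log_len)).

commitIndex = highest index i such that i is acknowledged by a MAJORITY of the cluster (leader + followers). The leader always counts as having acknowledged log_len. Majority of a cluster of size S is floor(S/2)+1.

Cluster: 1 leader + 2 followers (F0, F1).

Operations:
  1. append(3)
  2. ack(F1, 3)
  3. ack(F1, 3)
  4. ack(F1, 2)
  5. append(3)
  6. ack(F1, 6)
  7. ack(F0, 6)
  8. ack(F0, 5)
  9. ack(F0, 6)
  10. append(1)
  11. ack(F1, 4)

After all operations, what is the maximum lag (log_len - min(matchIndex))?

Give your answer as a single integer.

Op 1: append 3 -> log_len=3
Op 2: F1 acks idx 3 -> match: F0=0 F1=3; commitIndex=3
Op 3: F1 acks idx 3 -> match: F0=0 F1=3; commitIndex=3
Op 4: F1 acks idx 2 -> match: F0=0 F1=3; commitIndex=3
Op 5: append 3 -> log_len=6
Op 6: F1 acks idx 6 -> match: F0=0 F1=6; commitIndex=6
Op 7: F0 acks idx 6 -> match: F0=6 F1=6; commitIndex=6
Op 8: F0 acks idx 5 -> match: F0=6 F1=6; commitIndex=6
Op 9: F0 acks idx 6 -> match: F0=6 F1=6; commitIndex=6
Op 10: append 1 -> log_len=7
Op 11: F1 acks idx 4 -> match: F0=6 F1=6; commitIndex=6

Answer: 1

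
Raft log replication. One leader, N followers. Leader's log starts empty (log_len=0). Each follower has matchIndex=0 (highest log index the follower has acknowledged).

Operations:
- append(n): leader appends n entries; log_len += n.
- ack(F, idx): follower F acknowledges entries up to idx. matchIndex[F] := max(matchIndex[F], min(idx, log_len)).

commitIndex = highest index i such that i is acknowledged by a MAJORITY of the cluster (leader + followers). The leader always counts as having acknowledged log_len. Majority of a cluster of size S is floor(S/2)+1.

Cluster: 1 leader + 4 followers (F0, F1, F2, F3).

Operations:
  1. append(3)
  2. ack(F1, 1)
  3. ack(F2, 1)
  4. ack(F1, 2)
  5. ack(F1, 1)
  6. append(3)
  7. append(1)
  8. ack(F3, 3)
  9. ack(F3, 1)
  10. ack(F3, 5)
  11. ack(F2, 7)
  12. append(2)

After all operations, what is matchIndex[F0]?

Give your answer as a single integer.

Op 1: append 3 -> log_len=3
Op 2: F1 acks idx 1 -> match: F0=0 F1=1 F2=0 F3=0; commitIndex=0
Op 3: F2 acks idx 1 -> match: F0=0 F1=1 F2=1 F3=0; commitIndex=1
Op 4: F1 acks idx 2 -> match: F0=0 F1=2 F2=1 F3=0; commitIndex=1
Op 5: F1 acks idx 1 -> match: F0=0 F1=2 F2=1 F3=0; commitIndex=1
Op 6: append 3 -> log_len=6
Op 7: append 1 -> log_len=7
Op 8: F3 acks idx 3 -> match: F0=0 F1=2 F2=1 F3=3; commitIndex=2
Op 9: F3 acks idx 1 -> match: F0=0 F1=2 F2=1 F3=3; commitIndex=2
Op 10: F3 acks idx 5 -> match: F0=0 F1=2 F2=1 F3=5; commitIndex=2
Op 11: F2 acks idx 7 -> match: F0=0 F1=2 F2=7 F3=5; commitIndex=5
Op 12: append 2 -> log_len=9

Answer: 0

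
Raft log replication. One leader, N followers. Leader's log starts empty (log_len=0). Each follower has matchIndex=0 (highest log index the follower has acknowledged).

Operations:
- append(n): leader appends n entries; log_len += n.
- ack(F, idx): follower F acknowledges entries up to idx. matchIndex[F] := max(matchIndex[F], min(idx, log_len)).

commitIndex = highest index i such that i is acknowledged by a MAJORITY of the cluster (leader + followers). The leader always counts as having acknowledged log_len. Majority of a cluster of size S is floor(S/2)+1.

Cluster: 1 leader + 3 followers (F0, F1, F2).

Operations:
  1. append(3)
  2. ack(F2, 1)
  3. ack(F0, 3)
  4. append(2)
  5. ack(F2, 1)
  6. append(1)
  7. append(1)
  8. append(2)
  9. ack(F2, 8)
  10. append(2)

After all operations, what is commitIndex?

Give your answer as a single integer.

Answer: 3

Derivation:
Op 1: append 3 -> log_len=3
Op 2: F2 acks idx 1 -> match: F0=0 F1=0 F2=1; commitIndex=0
Op 3: F0 acks idx 3 -> match: F0=3 F1=0 F2=1; commitIndex=1
Op 4: append 2 -> log_len=5
Op 5: F2 acks idx 1 -> match: F0=3 F1=0 F2=1; commitIndex=1
Op 6: append 1 -> log_len=6
Op 7: append 1 -> log_len=7
Op 8: append 2 -> log_len=9
Op 9: F2 acks idx 8 -> match: F0=3 F1=0 F2=8; commitIndex=3
Op 10: append 2 -> log_len=11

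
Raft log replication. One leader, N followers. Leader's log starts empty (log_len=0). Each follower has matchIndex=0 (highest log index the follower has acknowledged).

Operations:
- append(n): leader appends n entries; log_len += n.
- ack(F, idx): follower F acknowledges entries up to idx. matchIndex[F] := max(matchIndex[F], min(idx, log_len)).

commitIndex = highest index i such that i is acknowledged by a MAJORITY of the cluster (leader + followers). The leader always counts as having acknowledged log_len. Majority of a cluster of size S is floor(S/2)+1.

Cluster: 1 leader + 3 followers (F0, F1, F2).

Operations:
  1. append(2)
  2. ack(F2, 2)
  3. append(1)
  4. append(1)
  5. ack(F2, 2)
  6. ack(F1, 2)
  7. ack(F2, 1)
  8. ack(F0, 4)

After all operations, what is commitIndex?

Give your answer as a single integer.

Op 1: append 2 -> log_len=2
Op 2: F2 acks idx 2 -> match: F0=0 F1=0 F2=2; commitIndex=0
Op 3: append 1 -> log_len=3
Op 4: append 1 -> log_len=4
Op 5: F2 acks idx 2 -> match: F0=0 F1=0 F2=2; commitIndex=0
Op 6: F1 acks idx 2 -> match: F0=0 F1=2 F2=2; commitIndex=2
Op 7: F2 acks idx 1 -> match: F0=0 F1=2 F2=2; commitIndex=2
Op 8: F0 acks idx 4 -> match: F0=4 F1=2 F2=2; commitIndex=2

Answer: 2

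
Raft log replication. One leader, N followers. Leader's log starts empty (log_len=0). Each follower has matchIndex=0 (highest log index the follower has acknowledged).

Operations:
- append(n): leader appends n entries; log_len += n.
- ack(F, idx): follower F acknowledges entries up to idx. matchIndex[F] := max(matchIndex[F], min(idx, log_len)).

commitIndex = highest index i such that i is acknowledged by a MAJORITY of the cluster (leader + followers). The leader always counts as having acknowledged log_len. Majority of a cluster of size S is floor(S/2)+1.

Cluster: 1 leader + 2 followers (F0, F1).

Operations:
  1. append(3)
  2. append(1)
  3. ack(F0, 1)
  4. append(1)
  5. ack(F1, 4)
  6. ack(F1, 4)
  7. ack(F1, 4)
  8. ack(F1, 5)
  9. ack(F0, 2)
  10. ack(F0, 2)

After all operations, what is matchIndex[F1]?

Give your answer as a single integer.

Answer: 5

Derivation:
Op 1: append 3 -> log_len=3
Op 2: append 1 -> log_len=4
Op 3: F0 acks idx 1 -> match: F0=1 F1=0; commitIndex=1
Op 4: append 1 -> log_len=5
Op 5: F1 acks idx 4 -> match: F0=1 F1=4; commitIndex=4
Op 6: F1 acks idx 4 -> match: F0=1 F1=4; commitIndex=4
Op 7: F1 acks idx 4 -> match: F0=1 F1=4; commitIndex=4
Op 8: F1 acks idx 5 -> match: F0=1 F1=5; commitIndex=5
Op 9: F0 acks idx 2 -> match: F0=2 F1=5; commitIndex=5
Op 10: F0 acks idx 2 -> match: F0=2 F1=5; commitIndex=5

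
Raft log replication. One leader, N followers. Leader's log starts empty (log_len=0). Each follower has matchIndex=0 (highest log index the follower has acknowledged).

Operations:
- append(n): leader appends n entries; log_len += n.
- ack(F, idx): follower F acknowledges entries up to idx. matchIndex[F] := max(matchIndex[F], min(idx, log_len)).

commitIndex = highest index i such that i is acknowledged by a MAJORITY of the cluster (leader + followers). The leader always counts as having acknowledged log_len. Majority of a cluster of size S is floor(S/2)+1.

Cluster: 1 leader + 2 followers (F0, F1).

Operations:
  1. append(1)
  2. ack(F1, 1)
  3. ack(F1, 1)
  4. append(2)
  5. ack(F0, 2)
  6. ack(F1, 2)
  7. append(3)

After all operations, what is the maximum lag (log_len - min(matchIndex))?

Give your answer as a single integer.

Op 1: append 1 -> log_len=1
Op 2: F1 acks idx 1 -> match: F0=0 F1=1; commitIndex=1
Op 3: F1 acks idx 1 -> match: F0=0 F1=1; commitIndex=1
Op 4: append 2 -> log_len=3
Op 5: F0 acks idx 2 -> match: F0=2 F1=1; commitIndex=2
Op 6: F1 acks idx 2 -> match: F0=2 F1=2; commitIndex=2
Op 7: append 3 -> log_len=6

Answer: 4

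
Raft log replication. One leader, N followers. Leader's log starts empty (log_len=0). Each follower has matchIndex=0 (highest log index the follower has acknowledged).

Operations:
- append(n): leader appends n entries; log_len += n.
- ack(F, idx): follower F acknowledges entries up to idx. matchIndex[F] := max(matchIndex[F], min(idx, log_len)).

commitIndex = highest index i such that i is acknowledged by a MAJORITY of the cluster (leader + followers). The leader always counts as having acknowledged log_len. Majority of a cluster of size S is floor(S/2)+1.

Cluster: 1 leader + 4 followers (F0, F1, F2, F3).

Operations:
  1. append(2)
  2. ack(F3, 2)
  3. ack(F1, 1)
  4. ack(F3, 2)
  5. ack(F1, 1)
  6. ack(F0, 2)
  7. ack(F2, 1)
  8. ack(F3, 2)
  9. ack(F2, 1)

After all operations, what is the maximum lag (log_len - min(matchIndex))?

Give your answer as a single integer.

Op 1: append 2 -> log_len=2
Op 2: F3 acks idx 2 -> match: F0=0 F1=0 F2=0 F3=2; commitIndex=0
Op 3: F1 acks idx 1 -> match: F0=0 F1=1 F2=0 F3=2; commitIndex=1
Op 4: F3 acks idx 2 -> match: F0=0 F1=1 F2=0 F3=2; commitIndex=1
Op 5: F1 acks idx 1 -> match: F0=0 F1=1 F2=0 F3=2; commitIndex=1
Op 6: F0 acks idx 2 -> match: F0=2 F1=1 F2=0 F3=2; commitIndex=2
Op 7: F2 acks idx 1 -> match: F0=2 F1=1 F2=1 F3=2; commitIndex=2
Op 8: F3 acks idx 2 -> match: F0=2 F1=1 F2=1 F3=2; commitIndex=2
Op 9: F2 acks idx 1 -> match: F0=2 F1=1 F2=1 F3=2; commitIndex=2

Answer: 1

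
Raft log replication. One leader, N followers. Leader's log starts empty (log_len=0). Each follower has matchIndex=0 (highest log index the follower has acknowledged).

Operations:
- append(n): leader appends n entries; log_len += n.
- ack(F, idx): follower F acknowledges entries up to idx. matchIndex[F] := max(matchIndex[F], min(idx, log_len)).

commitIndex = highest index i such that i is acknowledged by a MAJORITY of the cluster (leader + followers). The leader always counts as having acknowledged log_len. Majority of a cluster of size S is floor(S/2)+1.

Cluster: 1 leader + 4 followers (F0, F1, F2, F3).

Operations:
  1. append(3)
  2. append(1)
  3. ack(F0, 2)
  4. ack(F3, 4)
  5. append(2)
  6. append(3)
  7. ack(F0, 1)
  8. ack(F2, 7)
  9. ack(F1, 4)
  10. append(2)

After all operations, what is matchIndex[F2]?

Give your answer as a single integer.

Answer: 7

Derivation:
Op 1: append 3 -> log_len=3
Op 2: append 1 -> log_len=4
Op 3: F0 acks idx 2 -> match: F0=2 F1=0 F2=0 F3=0; commitIndex=0
Op 4: F3 acks idx 4 -> match: F0=2 F1=0 F2=0 F3=4; commitIndex=2
Op 5: append 2 -> log_len=6
Op 6: append 3 -> log_len=9
Op 7: F0 acks idx 1 -> match: F0=2 F1=0 F2=0 F3=4; commitIndex=2
Op 8: F2 acks idx 7 -> match: F0=2 F1=0 F2=7 F3=4; commitIndex=4
Op 9: F1 acks idx 4 -> match: F0=2 F1=4 F2=7 F3=4; commitIndex=4
Op 10: append 2 -> log_len=11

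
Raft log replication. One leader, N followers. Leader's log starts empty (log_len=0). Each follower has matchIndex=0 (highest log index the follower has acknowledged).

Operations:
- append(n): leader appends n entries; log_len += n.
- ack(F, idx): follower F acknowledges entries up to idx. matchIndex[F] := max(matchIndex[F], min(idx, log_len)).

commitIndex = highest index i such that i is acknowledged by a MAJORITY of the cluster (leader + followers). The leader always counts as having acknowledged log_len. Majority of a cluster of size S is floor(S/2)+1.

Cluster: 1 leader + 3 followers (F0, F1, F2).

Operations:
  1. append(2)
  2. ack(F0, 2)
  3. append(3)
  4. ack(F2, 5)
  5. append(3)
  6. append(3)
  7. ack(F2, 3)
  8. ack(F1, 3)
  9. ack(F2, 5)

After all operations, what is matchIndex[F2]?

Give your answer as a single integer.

Op 1: append 2 -> log_len=2
Op 2: F0 acks idx 2 -> match: F0=2 F1=0 F2=0; commitIndex=0
Op 3: append 3 -> log_len=5
Op 4: F2 acks idx 5 -> match: F0=2 F1=0 F2=5; commitIndex=2
Op 5: append 3 -> log_len=8
Op 6: append 3 -> log_len=11
Op 7: F2 acks idx 3 -> match: F0=2 F1=0 F2=5; commitIndex=2
Op 8: F1 acks idx 3 -> match: F0=2 F1=3 F2=5; commitIndex=3
Op 9: F2 acks idx 5 -> match: F0=2 F1=3 F2=5; commitIndex=3

Answer: 5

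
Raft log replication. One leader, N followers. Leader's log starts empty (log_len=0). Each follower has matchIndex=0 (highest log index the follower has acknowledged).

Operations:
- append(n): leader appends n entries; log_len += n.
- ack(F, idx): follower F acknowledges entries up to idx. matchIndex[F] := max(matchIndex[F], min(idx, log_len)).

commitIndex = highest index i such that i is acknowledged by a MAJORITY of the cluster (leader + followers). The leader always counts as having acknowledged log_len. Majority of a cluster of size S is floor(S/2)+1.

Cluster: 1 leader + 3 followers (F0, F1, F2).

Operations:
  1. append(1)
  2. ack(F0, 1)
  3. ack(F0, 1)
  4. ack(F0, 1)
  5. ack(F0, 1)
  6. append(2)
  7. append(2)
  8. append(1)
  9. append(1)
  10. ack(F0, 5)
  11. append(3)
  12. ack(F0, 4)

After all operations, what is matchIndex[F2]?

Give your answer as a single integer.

Op 1: append 1 -> log_len=1
Op 2: F0 acks idx 1 -> match: F0=1 F1=0 F2=0; commitIndex=0
Op 3: F0 acks idx 1 -> match: F0=1 F1=0 F2=0; commitIndex=0
Op 4: F0 acks idx 1 -> match: F0=1 F1=0 F2=0; commitIndex=0
Op 5: F0 acks idx 1 -> match: F0=1 F1=0 F2=0; commitIndex=0
Op 6: append 2 -> log_len=3
Op 7: append 2 -> log_len=5
Op 8: append 1 -> log_len=6
Op 9: append 1 -> log_len=7
Op 10: F0 acks idx 5 -> match: F0=5 F1=0 F2=0; commitIndex=0
Op 11: append 3 -> log_len=10
Op 12: F0 acks idx 4 -> match: F0=5 F1=0 F2=0; commitIndex=0

Answer: 0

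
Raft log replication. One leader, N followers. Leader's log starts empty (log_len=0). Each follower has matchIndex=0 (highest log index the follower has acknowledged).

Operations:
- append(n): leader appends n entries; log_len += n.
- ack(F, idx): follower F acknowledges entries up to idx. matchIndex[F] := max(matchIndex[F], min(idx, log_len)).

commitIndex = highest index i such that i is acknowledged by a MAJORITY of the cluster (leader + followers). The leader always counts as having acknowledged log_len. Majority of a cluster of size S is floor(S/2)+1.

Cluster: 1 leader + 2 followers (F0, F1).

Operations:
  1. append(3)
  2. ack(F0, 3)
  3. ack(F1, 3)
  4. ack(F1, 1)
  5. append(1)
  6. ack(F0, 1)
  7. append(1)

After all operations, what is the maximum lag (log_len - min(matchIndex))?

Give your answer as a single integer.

Answer: 2

Derivation:
Op 1: append 3 -> log_len=3
Op 2: F0 acks idx 3 -> match: F0=3 F1=0; commitIndex=3
Op 3: F1 acks idx 3 -> match: F0=3 F1=3; commitIndex=3
Op 4: F1 acks idx 1 -> match: F0=3 F1=3; commitIndex=3
Op 5: append 1 -> log_len=4
Op 6: F0 acks idx 1 -> match: F0=3 F1=3; commitIndex=3
Op 7: append 1 -> log_len=5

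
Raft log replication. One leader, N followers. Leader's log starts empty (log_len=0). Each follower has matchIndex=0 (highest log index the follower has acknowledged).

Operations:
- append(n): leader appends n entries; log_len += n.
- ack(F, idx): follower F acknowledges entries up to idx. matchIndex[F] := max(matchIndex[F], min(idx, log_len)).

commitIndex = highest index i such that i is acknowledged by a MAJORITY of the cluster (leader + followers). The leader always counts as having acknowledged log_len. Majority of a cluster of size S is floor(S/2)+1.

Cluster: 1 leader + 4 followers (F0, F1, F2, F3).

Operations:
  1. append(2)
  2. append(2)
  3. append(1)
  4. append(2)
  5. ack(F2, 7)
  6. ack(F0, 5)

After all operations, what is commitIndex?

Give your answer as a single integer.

Op 1: append 2 -> log_len=2
Op 2: append 2 -> log_len=4
Op 3: append 1 -> log_len=5
Op 4: append 2 -> log_len=7
Op 5: F2 acks idx 7 -> match: F0=0 F1=0 F2=7 F3=0; commitIndex=0
Op 6: F0 acks idx 5 -> match: F0=5 F1=0 F2=7 F3=0; commitIndex=5

Answer: 5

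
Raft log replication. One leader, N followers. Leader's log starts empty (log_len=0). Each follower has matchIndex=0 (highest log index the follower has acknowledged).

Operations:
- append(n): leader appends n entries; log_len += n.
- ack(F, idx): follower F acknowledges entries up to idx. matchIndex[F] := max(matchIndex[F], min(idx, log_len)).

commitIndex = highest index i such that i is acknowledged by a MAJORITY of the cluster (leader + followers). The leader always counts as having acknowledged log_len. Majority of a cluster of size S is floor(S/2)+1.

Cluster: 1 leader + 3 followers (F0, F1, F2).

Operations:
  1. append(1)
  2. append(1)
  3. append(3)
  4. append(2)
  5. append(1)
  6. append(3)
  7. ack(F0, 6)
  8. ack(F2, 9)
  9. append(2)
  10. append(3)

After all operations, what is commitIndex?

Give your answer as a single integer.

Op 1: append 1 -> log_len=1
Op 2: append 1 -> log_len=2
Op 3: append 3 -> log_len=5
Op 4: append 2 -> log_len=7
Op 5: append 1 -> log_len=8
Op 6: append 3 -> log_len=11
Op 7: F0 acks idx 6 -> match: F0=6 F1=0 F2=0; commitIndex=0
Op 8: F2 acks idx 9 -> match: F0=6 F1=0 F2=9; commitIndex=6
Op 9: append 2 -> log_len=13
Op 10: append 3 -> log_len=16

Answer: 6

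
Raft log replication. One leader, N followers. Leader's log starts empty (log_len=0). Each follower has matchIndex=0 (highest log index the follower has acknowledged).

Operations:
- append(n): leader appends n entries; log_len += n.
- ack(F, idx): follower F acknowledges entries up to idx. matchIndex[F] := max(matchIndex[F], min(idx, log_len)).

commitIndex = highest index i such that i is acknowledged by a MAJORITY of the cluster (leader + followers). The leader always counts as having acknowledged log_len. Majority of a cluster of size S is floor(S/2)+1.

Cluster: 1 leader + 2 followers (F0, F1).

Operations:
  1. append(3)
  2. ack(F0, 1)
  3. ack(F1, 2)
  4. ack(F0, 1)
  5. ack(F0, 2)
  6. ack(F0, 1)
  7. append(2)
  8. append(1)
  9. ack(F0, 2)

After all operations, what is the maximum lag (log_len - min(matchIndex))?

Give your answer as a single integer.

Op 1: append 3 -> log_len=3
Op 2: F0 acks idx 1 -> match: F0=1 F1=0; commitIndex=1
Op 3: F1 acks idx 2 -> match: F0=1 F1=2; commitIndex=2
Op 4: F0 acks idx 1 -> match: F0=1 F1=2; commitIndex=2
Op 5: F0 acks idx 2 -> match: F0=2 F1=2; commitIndex=2
Op 6: F0 acks idx 1 -> match: F0=2 F1=2; commitIndex=2
Op 7: append 2 -> log_len=5
Op 8: append 1 -> log_len=6
Op 9: F0 acks idx 2 -> match: F0=2 F1=2; commitIndex=2

Answer: 4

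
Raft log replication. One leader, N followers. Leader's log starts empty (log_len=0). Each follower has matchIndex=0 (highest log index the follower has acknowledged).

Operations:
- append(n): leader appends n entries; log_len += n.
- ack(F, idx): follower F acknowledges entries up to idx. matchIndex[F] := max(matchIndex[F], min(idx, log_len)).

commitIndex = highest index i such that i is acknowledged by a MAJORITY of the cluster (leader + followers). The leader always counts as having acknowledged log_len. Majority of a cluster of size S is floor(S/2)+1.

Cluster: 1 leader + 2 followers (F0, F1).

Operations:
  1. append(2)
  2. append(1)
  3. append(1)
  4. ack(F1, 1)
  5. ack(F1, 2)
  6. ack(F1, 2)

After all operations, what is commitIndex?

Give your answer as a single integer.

Op 1: append 2 -> log_len=2
Op 2: append 1 -> log_len=3
Op 3: append 1 -> log_len=4
Op 4: F1 acks idx 1 -> match: F0=0 F1=1; commitIndex=1
Op 5: F1 acks idx 2 -> match: F0=0 F1=2; commitIndex=2
Op 6: F1 acks idx 2 -> match: F0=0 F1=2; commitIndex=2

Answer: 2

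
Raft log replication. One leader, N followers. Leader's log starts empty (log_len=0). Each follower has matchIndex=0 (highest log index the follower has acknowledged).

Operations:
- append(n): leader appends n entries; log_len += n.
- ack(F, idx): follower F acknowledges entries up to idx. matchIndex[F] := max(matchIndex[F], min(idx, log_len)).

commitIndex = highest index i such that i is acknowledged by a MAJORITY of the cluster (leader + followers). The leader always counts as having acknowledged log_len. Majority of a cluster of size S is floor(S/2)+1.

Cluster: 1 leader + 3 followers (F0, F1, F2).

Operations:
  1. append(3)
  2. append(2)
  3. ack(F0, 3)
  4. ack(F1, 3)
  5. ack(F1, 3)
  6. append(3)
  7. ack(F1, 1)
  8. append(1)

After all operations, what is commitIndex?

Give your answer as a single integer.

Op 1: append 3 -> log_len=3
Op 2: append 2 -> log_len=5
Op 3: F0 acks idx 3 -> match: F0=3 F1=0 F2=0; commitIndex=0
Op 4: F1 acks idx 3 -> match: F0=3 F1=3 F2=0; commitIndex=3
Op 5: F1 acks idx 3 -> match: F0=3 F1=3 F2=0; commitIndex=3
Op 6: append 3 -> log_len=8
Op 7: F1 acks idx 1 -> match: F0=3 F1=3 F2=0; commitIndex=3
Op 8: append 1 -> log_len=9

Answer: 3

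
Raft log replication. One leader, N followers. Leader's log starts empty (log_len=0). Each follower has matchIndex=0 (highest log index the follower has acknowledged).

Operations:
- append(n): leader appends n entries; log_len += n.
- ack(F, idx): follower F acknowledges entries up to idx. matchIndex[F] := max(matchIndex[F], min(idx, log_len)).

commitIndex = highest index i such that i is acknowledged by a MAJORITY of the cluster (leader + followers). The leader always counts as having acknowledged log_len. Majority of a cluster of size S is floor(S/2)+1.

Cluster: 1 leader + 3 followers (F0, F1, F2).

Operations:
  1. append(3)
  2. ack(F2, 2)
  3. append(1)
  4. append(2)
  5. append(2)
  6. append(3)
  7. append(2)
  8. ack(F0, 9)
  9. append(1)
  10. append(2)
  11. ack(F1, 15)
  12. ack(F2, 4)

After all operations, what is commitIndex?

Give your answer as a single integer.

Answer: 9

Derivation:
Op 1: append 3 -> log_len=3
Op 2: F2 acks idx 2 -> match: F0=0 F1=0 F2=2; commitIndex=0
Op 3: append 1 -> log_len=4
Op 4: append 2 -> log_len=6
Op 5: append 2 -> log_len=8
Op 6: append 3 -> log_len=11
Op 7: append 2 -> log_len=13
Op 8: F0 acks idx 9 -> match: F0=9 F1=0 F2=2; commitIndex=2
Op 9: append 1 -> log_len=14
Op 10: append 2 -> log_len=16
Op 11: F1 acks idx 15 -> match: F0=9 F1=15 F2=2; commitIndex=9
Op 12: F2 acks idx 4 -> match: F0=9 F1=15 F2=4; commitIndex=9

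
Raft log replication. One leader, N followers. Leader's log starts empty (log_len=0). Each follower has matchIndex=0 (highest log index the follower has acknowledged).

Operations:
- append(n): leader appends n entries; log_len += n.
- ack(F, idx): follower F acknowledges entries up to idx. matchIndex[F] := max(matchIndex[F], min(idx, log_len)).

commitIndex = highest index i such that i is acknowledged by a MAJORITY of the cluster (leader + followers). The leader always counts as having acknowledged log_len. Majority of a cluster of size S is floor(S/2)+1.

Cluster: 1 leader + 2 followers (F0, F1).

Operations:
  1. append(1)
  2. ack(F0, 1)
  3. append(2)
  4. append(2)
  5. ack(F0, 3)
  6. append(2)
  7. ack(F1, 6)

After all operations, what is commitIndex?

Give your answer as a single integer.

Answer: 6

Derivation:
Op 1: append 1 -> log_len=1
Op 2: F0 acks idx 1 -> match: F0=1 F1=0; commitIndex=1
Op 3: append 2 -> log_len=3
Op 4: append 2 -> log_len=5
Op 5: F0 acks idx 3 -> match: F0=3 F1=0; commitIndex=3
Op 6: append 2 -> log_len=7
Op 7: F1 acks idx 6 -> match: F0=3 F1=6; commitIndex=6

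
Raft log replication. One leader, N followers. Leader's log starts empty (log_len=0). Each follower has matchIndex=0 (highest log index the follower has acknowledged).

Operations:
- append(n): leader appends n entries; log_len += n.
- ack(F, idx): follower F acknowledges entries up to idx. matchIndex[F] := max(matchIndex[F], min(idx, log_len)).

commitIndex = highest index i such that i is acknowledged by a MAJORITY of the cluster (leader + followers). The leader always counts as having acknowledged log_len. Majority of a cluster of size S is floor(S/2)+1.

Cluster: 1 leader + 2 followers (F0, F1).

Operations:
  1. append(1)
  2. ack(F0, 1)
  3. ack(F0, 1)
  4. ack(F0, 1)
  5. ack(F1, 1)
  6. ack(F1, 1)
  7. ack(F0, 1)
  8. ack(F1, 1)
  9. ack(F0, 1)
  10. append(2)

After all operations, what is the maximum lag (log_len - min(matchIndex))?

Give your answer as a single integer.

Op 1: append 1 -> log_len=1
Op 2: F0 acks idx 1 -> match: F0=1 F1=0; commitIndex=1
Op 3: F0 acks idx 1 -> match: F0=1 F1=0; commitIndex=1
Op 4: F0 acks idx 1 -> match: F0=1 F1=0; commitIndex=1
Op 5: F1 acks idx 1 -> match: F0=1 F1=1; commitIndex=1
Op 6: F1 acks idx 1 -> match: F0=1 F1=1; commitIndex=1
Op 7: F0 acks idx 1 -> match: F0=1 F1=1; commitIndex=1
Op 8: F1 acks idx 1 -> match: F0=1 F1=1; commitIndex=1
Op 9: F0 acks idx 1 -> match: F0=1 F1=1; commitIndex=1
Op 10: append 2 -> log_len=3

Answer: 2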